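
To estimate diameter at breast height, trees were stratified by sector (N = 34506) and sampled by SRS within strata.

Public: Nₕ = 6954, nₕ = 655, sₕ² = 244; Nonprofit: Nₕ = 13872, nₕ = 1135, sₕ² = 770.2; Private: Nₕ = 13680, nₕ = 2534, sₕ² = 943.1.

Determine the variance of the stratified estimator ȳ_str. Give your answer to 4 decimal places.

Var(ȳ_str) = Σₕ Wₕ²(1 − fₕ)sₕ²/nₕ with Wₕ = Nₕ/N, N = 34506.
Public: Wₕ = 0.20153017; term = 0.20153017²·(1 − 0.09419039)·244/655 = 0.013704575.
Nonprofit: Wₕ = 0.40201704; term = 0.40201704²·(1 − 0.08181949)·770.2/1135 = 0.10069888.
Private: Wₕ = 0.39645279; term = 0.39645279²·(1 − 0.18523392)·943.1/2534 = 0.047661426.
Sum = 0.16206488.

0.1621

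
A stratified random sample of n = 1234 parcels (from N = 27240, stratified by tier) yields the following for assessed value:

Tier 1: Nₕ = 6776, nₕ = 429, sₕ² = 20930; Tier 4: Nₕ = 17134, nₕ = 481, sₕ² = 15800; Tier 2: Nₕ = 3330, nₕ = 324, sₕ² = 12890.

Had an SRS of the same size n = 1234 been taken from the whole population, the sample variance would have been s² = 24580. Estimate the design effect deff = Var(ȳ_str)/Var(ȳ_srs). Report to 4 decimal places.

0.8411

Var(ȳ_str) = Σ Wₕ²(1−fₕ)sₕ²/nₕ with Wₕ = Nₕ/27240:
  Tier 1: (6776/27240)²·(1−429/6776)·20930/429 = 2.827741
  Tier 4: (17134/27240)²·(1−481/17134)·15800/481 = 12.631329
  Tier 2: (3330/27240)²·(1−324/3330)·12890/324 = 0.53669421
  → Var(ȳ_str) = 15.995764.
Var(ȳ_srs) = (1 − 1234/27240)·24580/1234 = 19.016613.
deff = 15.995764 / 19.016613 = 0.8411.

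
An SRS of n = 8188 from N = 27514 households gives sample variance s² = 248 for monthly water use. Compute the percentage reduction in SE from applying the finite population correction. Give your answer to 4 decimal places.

16.1903

f = n/N = 8188/27514 = 0.29759395.
SE_no-fpc = √(s²/n) = 0.17403513; SE_fpc = √((1−f)s²/n) = 0.14585827.
Ratio = √(1−f) = 0.83809668. Reduction = 100·(1 − 0.83809668) = 16.1903%.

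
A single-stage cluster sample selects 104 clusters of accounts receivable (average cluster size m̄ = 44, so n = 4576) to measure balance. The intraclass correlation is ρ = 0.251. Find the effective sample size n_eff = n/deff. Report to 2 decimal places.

388.03

deff = 1 + (44 − 1)·0.251 = 1 + 10.793 = 11.793.
n_eff = 4576 / 11.793 = 388.03.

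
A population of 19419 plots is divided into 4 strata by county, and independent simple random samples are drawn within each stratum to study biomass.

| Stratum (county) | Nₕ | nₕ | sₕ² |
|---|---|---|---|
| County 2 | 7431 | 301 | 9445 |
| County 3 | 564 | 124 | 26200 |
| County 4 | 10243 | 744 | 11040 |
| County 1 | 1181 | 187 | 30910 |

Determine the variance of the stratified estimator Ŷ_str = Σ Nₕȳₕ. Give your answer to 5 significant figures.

Var(Ŷ_str) = Σₕ Nₕ²(1 − fₕ)sₕ²/nₕ.
County 2: 7431²·(1 − 301/7431)·9445/301 = 1.6625406 × 10^9.
County 3: 564²·(1 − 124/564)·26200/124 = 5.2433806 × 10^7.
County 4: 10243²·(1 − 744/10243)·11040/744 = 1.4437806 × 10^9.
County 1: 1181²·(1 − 187/1181)·30910/187 = 1.9404108 × 10^8.
Sum = 3.3527961 × 10^9.

3.3528 × 10^9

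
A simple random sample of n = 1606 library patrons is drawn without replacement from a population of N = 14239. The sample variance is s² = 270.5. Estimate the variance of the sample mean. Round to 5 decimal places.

0.14943

Under SRS without replacement, Var(ȳ) = (1 − f)·s²/n with f = n/N = 1606/14239 = 0.11278882.
Var(ȳ) = (1 − 0.11278882)·270.5/1606 = 0.88721118·0.16843088 = 0.14943376.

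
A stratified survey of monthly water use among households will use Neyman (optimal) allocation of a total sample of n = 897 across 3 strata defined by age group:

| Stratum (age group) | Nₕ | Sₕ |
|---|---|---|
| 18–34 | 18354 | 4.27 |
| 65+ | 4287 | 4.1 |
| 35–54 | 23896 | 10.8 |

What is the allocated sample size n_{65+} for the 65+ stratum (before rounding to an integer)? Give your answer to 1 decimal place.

44.5

Neyman allocation: nₕ = n·NₕSₕ / Σⱼ NⱼSⱼ.
Σ NⱼSⱼ = 18354·4.27 + 4287·4.1 + 23896·10.8 = 354025.08.
n_{65+} = 897·4287·4.1 / 354025.08 = 44.5.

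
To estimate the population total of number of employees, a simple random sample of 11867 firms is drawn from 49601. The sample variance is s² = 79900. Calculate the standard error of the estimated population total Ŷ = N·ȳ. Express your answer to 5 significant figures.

Var(Ŷ) = N²·Var(ȳ) = N²·(1 − n/N)·s²/n.
f = 11867/49601 = 0.23924921; Var(ȳ) = 0.76075079·79900/11867 = 5.1221023.
Var(Ŷ) = 49601² · 5.1221023 = 1.2601699 × 10^10.
SE(Ŷ) = √(1.2601699 × 10^10) = 112260.

112260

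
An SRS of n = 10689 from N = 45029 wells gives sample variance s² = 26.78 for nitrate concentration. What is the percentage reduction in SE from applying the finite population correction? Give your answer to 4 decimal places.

f = n/N = 10689/45029 = 0.23738035.
SE_no-fpc = √(s²/n) = 0.050053765; SE_fpc = √((1−f)s²/n) = 0.043711.
Ratio = √(1−f) = 0.87328097. Reduction = 100·(1 − 0.87328097) = 12.6719%.

12.6719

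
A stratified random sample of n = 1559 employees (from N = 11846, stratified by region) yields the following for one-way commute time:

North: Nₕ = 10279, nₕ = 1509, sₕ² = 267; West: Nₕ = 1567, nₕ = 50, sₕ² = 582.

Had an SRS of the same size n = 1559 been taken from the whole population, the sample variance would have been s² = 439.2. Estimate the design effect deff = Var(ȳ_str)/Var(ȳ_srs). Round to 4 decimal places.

Var(ȳ_str) = Σ Wₕ²(1−fₕ)sₕ²/nₕ with Wₕ = Nₕ/11846:
  North: (10279/11846)²·(1−1509/10279)·267/1509 = 0.11366559
  West: (1567/11846)²·(1−50/1567)·582/50 = 0.19718056
  → Var(ȳ_str) = 0.31084615.
Var(ȳ_srs) = (1 − 1559/11846)·439.2/1559 = 0.24464324.
deff = 0.31084615 / 0.24464324 = 1.2706.

1.2706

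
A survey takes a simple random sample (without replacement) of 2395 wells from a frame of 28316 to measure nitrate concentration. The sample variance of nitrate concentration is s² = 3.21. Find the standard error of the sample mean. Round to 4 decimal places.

Under SRS without replacement, Var(ȳ) = (1 − f)·s²/n with f = n/N = 2395/28316 = 0.08458116.
Var(ȳ) = (1 − 0.08458116)·3.21/2395 = 0.91541884·0.0013402923 = 0.0012269288.
SE(ȳ) = √(0.0012269288) = 0.0350.

0.0350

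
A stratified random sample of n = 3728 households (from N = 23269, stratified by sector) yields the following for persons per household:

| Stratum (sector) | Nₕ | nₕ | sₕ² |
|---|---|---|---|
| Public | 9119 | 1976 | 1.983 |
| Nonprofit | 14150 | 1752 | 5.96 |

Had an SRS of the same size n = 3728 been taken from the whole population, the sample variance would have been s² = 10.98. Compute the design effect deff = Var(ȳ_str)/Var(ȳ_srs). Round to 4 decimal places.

Var(ȳ_str) = Σ Wₕ²(1−fₕ)sₕ²/nₕ with Wₕ = Nₕ/23269:
  Public: (9119/23269)²·(1−1976/9119)·1.983/1976 = 1.2072805 × 10^-4
  Nonprofit: (14150/23269)²·(1−1752/14150)·5.96/1752 = 0.0011022111
  → Var(ȳ_str) = 0.0012229392.
Var(ȳ_srs) = (1 − 3728/23269)·10.98/3728 = 0.0024734065.
deff = 0.0012229392 / 0.0024734065 = 0.4944.

0.4944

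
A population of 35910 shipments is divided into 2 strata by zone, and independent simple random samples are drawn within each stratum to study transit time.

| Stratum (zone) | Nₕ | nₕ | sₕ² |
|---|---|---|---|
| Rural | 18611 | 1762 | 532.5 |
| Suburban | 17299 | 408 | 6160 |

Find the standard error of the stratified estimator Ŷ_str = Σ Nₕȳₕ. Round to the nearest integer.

67130

Var(Ŷ_str) = Σₕ Nₕ²(1 − fₕ)sₕ²/nₕ.
Rural: 18611²·(1 − 1762/18611)·532.5/1762 = 9.4767091 × 10^7.
Suburban: 17299²·(1 − 408/17299)·6160/408 = 4.4116079 × 10^9.
Sum = 4.506375 × 10^9.
SE = √(4.506375 × 10^9) = 67130.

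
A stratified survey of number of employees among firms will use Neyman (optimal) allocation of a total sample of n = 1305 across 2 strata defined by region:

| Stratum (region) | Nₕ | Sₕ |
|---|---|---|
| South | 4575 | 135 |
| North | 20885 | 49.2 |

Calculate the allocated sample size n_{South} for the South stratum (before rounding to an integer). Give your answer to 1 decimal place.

Neyman allocation: nₕ = n·NₕSₕ / Σⱼ NⱼSⱼ.
Σ NⱼSⱼ = 4575·135 + 20885·49.2 = 1.645167 × 10^6.
n_{South} = 1305·4575·135 / (1.645167 × 10^6) = 489.9.

489.9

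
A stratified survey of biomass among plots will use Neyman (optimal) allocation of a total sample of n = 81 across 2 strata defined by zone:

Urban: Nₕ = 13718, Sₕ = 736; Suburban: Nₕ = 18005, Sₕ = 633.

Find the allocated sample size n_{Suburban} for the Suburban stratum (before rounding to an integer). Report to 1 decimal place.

Neyman allocation: nₕ = n·NₕSₕ / Σⱼ NⱼSⱼ.
Σ NⱼSⱼ = 13718·736 + 18005·633 = 2.1493613 × 10^7.
n_{Suburban} = 81·18005·633 / (2.1493613 × 10^7) = 43.0.

43.0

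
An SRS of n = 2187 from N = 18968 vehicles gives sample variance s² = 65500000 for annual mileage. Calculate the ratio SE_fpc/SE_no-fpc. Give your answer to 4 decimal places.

f = n/N = 2187/18968 = 0.11529945.
SE_no-fpc = √(s²/n) = 173.05982; SE_fpc = √((1−f)s²/n) = 162.77751.
Ratio = √(1−f) = 0.94058522.

0.9406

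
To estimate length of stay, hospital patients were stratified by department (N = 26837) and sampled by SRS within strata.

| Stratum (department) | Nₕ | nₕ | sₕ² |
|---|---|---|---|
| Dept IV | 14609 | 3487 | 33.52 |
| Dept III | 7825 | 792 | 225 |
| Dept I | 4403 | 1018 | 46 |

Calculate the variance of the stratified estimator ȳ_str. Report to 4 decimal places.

Var(ȳ_str) = Σₕ Wₕ²(1 − fₕ)sₕ²/nₕ with Wₕ = Nₕ/N, N = 26837.
Dept IV: Wₕ = 0.54436040; term = 0.54436040²·(1 − 0.23868848)·33.52/3487 = 0.0021686402.
Dept III: Wₕ = 0.29157506; term = 0.29157506²·(1 − 0.10121406)·225/792 = 0.021707728.
Dept I: Wₕ = 0.16406454; term = 0.16406454²·(1 − 0.23120600)·46/1018 = 9.3508153 × 10^-4.
Sum = 0.02481145.

0.0248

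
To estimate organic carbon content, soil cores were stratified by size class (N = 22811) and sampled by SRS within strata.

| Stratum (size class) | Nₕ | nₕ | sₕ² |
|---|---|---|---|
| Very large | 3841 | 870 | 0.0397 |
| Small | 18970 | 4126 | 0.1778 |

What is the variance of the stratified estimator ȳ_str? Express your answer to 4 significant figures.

Var(ȳ_str) = Σₕ Wₕ²(1 − fₕ)sₕ²/nₕ with Wₕ = Nₕ/N, N = 22811.
Very large: Wₕ = 0.16838367; term = 0.16838367²·(1 − 0.22650351)·0.0397/870 = 1.0007591 × 10^-6.
Small: Wₕ = 0.83161633; term = 0.83161633²·(1 − 0.21750132)·0.1778/4126 = 2.3320194 × 10^-5.
Sum = 2.4320953 × 10^-5.

2.432 × 10^-5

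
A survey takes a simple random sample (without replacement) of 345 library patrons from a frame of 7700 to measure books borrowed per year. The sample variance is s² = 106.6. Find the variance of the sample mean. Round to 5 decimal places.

Under SRS without replacement, Var(ȳ) = (1 − f)·s²/n with f = n/N = 345/7700 = 0.04480519.
Var(ȳ) = (1 − 0.04480519)·106.6/345 = 0.95519481·0.30898551 = 0.29514135.

0.29514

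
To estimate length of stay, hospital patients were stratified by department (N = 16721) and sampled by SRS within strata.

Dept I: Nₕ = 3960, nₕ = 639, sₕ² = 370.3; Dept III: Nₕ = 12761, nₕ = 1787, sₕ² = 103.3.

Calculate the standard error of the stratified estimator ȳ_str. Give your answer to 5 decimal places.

0.23709

Var(ȳ_str) = Σₕ Wₕ²(1 − fₕ)sₕ²/nₕ with Wₕ = Nₕ/N, N = 16721.
Dept I: Wₕ = 0.23682794; term = 0.23682794²·(1 − 0.16136364)·370.3/639 = 0.027257902.
Dept III: Wₕ = 0.76317206; term = 0.76317206²·(1 − 0.14003605)·103.3/1787 = 0.028953491.
Sum = 0.056211393.
SE = √(0.056211393) = 0.23709.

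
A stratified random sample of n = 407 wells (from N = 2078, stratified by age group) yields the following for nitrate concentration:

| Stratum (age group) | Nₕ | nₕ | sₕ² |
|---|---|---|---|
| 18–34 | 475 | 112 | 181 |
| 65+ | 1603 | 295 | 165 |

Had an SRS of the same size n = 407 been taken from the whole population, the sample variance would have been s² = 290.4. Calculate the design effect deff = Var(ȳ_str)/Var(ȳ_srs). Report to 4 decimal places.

0.5858

Var(ȳ_str) = Σ Wₕ²(1−fₕ)sₕ²/nₕ with Wₕ = Nₕ/2078:
  18–34: (475/2078)²·(1−112/475)·181/112 = 0.064531194
  65+: (1603/2078)²·(1−295/1603)·165/295 = 0.27158896
  → Var(ȳ_str) = 0.33612015.
Var(ȳ_srs) = (1 − 407/2078)·290.4/407 = 0.57376375.
deff = 0.33612015 / 0.57376375 = 0.5858.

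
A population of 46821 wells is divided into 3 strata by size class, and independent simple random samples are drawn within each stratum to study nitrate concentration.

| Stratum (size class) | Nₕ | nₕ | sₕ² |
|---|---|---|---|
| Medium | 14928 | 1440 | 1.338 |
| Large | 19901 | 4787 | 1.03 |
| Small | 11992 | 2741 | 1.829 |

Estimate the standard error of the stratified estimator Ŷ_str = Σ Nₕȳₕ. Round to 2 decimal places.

570.82

Var(Ŷ_str) = Σₕ Nₕ²(1 − fₕ)sₕ²/nₕ.
Medium: 14928²·(1 − 1440/14928)·1.338/1440 = 187086.65.
Large: 19901²·(1 − 4787/19901)·1.03/4787 = 64718.451.
Small: 11992²·(1 − 2741/11992)·1.829/2741 = 74026.117.
Sum = 325831.22.
SE = √(325831.22) = 570.82.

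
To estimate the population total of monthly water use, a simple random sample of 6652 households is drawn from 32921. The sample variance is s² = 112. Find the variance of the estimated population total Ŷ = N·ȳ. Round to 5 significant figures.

1.4561 × 10^7

Var(Ŷ) = N²·Var(ȳ) = N²·(1 − n/N)·s²/n.
f = 6652/32921 = 0.20205948; Var(ȳ) = 0.79794052·112/6652 = 0.013434958.
Var(Ŷ) = 32921² · 0.013434958 = 1.4560703 × 10^7.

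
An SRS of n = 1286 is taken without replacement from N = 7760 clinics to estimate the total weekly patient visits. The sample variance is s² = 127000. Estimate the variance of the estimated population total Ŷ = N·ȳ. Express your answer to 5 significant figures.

4.9613 × 10^9

Var(Ŷ) = N²·Var(ȳ) = N²·(1 − n/N)·s²/n.
f = 1286/7760 = 0.16572165; Var(ȳ) = 0.83427835·127000/1286 = 82.389853.
Var(Ŷ) = 7760² · 82.389853 = 4.9613192 × 10^9.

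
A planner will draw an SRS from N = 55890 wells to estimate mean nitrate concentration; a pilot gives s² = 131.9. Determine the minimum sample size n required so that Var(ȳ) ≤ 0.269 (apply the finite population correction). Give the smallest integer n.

487

Without fpc, n₀ = s²/D = 131.9/0.269 = 490.3346.
With fpc, (1 − n/N)·s²/n ≤ D requires n ≥ n₀/(1 + n₀/N) = 490.3346/(1 + 490.3346/55890) = 486.0702.
Rounding up, n = 487.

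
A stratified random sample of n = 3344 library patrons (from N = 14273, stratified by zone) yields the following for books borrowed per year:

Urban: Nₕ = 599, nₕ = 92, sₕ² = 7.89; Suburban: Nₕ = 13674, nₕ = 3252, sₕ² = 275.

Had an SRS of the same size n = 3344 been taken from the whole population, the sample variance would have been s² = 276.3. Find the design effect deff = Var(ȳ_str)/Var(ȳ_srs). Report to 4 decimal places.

Var(ȳ_str) = Σ Wₕ²(1−fₕ)sₕ²/nₕ with Wₕ = Nₕ/14273:
  Urban: (599/14273)²·(1−92/599)·7.89/92 = 1.2784785 × 10^-4
  Suburban: (13674/14273)²·(1−3252/13674)·275/3252 = 0.059155928
  → Var(ȳ_str) = 0.059283776.
Var(ȳ_srs) = (1 − 3344/14273)·276.3/3344 = 0.063267369.
deff = 0.059283776 / 0.063267369 = 0.9370.

0.9370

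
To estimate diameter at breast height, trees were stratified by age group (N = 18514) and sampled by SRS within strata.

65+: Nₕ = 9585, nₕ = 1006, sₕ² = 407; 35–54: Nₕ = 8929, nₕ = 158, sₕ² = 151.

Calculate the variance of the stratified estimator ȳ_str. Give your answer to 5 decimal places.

0.31542

Var(ȳ_str) = Σₕ Wₕ²(1 − fₕ)sₕ²/nₕ with Wₕ = Nₕ/N, N = 18514.
65+: Wₕ = 0.51771632; term = 0.51771632²·(1 − 0.10495566)·407/1006 = 0.097056515.
35–54: Wₕ = 0.48228368; term = 0.48228368²·(1 − 0.01769515)·151/158 = 0.21835909.
Sum = 0.31541561.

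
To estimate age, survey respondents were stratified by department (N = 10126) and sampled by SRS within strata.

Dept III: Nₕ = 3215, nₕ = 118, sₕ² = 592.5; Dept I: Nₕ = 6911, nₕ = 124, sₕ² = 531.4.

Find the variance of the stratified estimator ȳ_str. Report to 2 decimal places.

2.45

Var(ȳ_str) = Σₕ Wₕ²(1 − fₕ)sₕ²/nₕ with Wₕ = Nₕ/N, N = 10126.
Dept III: Wₕ = 0.31749951; term = 0.31749951²·(1 − 0.03670295)·592.5/118 = 0.48758764.
Dept I: Wₕ = 0.68250049; term = 0.68250049²·(1 − 0.01794241)·531.4/124 = 1.9603913.
Sum = 2.4479789.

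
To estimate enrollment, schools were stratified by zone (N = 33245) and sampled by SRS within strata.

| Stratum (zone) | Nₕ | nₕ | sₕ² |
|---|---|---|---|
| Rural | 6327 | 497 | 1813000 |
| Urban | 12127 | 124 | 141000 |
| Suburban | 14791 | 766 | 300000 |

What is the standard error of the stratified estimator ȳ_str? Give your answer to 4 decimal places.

18.5745

Var(ȳ_str) = Σₕ Wₕ²(1 − fₕ)sₕ²/nₕ with Wₕ = Nₕ/N, N = 33245.
Rural: Wₕ = 0.19031433; term = 0.19031433²·(1 − 0.07855224)·1813000/497 = 121.74612.
Urban: Wₕ = 0.36477666; term = 0.36477666²·(1 − 0.01022512)·141000/124 = 149.75728.
Suburban: Wₕ = 0.44490901; term = 0.44490901²·(1 − 0.05178825)·300000/766 = 73.50895.
Sum = 345.01235.
SE = √(345.01235) = 18.5745.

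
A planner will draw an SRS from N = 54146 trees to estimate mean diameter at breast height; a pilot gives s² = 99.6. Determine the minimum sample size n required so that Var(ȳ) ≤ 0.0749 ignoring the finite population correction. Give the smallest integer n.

Without fpc, n₀ = s²/D = 99.6/0.0749 = 1329.7730.
Rounding up, n = 1330.

1330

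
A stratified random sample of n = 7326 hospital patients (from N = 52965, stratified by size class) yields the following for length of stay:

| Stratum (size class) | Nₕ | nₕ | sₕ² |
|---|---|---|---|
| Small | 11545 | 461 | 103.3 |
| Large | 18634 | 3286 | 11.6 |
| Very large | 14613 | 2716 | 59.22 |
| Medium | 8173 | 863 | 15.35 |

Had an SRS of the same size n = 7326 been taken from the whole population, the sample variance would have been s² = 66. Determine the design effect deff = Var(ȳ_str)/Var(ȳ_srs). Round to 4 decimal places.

Var(ȳ_str) = Σ Wₕ²(1−fₕ)sₕ²/nₕ with Wₕ = Nₕ/52965:
  Small: (11545/52965)²·(1−461/11545)·103.3/461 = 0.010221436
  Large: (18634/52965)²·(1−3286/18634)·11.6/3286 = 3.5989048 × 10^-4
  Very large: (14613/52965)²·(1−2716/14613)·59.22/2716 = 0.0013512557
  Medium: (8173/52965)²·(1−863/8173)·15.35/863 = 3.7880745 × 10^-4
  → Var(ȳ_str) = 0.01231139.
Var(ȳ_srs) = (1 − 7326/52965)·66/7326 = 0.0077629031.
deff = 0.01231139 / 0.0077629031 = 1.5859.

1.5859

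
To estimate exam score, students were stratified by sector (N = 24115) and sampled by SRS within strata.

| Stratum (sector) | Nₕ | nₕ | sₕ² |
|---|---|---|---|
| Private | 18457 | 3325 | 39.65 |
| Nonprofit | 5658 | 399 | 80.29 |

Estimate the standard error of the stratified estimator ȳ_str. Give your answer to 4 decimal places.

Var(ȳ_str) = Σₕ Wₕ²(1 − fₕ)sₕ²/nₕ with Wₕ = Nₕ/N, N = 24115.
Private: Wₕ = 0.76537425; term = 0.76537425²·(1 − 0.18014845)·39.65/3325 = 0.0057270959.
Nonprofit: Wₕ = 0.23462575; term = 0.23462575²·(1 − 0.07051962)·80.29/399 = 0.010296275.
Sum = 0.016023371.
SE = √(0.016023371) = 0.1266.

0.1266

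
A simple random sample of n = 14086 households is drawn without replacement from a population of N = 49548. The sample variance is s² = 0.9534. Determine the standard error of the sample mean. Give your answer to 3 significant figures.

Under SRS without replacement, Var(ȳ) = (1 − f)·s²/n with f = n/N = 14086/49548 = 0.28428998.
Var(ȳ) = (1 − 0.28428998)·0.9534/14086 = 0.71571002·6.7684225 × 10^-5 = 4.8442278 × 10^-5.
SE(ȳ) = √(4.8442278 × 10^-5) = 0.00696.

0.00696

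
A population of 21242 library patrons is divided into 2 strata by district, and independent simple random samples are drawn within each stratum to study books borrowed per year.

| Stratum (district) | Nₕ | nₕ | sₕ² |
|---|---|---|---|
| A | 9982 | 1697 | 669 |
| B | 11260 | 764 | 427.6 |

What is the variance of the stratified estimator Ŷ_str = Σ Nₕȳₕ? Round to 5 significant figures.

Var(Ŷ_str) = Σₕ Nₕ²(1 − fₕ)sₕ²/nₕ.
A: 9982²·(1 − 1697/9982)·669/1697 = 3.2602759 × 10^7.
B: 11260²·(1 − 764/11260)·427.6/764 = 6.6146451 × 10^7.
Sum = 9.874921 × 10^7.

9.8749 × 10^7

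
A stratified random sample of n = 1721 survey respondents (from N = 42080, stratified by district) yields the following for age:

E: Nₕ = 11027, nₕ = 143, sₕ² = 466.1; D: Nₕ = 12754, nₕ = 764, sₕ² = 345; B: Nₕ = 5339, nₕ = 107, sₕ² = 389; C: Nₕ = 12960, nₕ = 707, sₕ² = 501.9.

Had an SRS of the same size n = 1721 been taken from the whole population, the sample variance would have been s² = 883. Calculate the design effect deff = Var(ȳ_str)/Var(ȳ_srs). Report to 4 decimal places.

0.7741

Var(ȳ_str) = Σ Wₕ²(1−fₕ)sₕ²/nₕ with Wₕ = Nₕ/42080:
  E: (11027/42080)²·(1−143/11027)·466.1/143 = 0.22092126
  D: (12754/42080)²·(1−764/12754)·345/764 = 0.038997779
  B: (5339/42080)²·(1−107/5339)·389/107 = 0.057351135
  C: (12960/42080)²·(1−707/12960)·501.9/707 = 0.063663975
  → Var(ȳ_str) = 0.38093415.
Var(ȳ_srs) = (1 − 1721/42080)·883/1721 = 0.49208995.
deff = 0.38093415 / 0.49208995 = 0.7741.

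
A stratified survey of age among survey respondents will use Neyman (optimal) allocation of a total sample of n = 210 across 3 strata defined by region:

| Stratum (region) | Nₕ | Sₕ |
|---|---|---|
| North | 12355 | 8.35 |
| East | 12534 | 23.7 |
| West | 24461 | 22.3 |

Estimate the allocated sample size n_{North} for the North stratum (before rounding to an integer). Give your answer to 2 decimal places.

Neyman allocation: nₕ = n·NₕSₕ / Σⱼ NⱼSⱼ.
Σ NⱼSⱼ = 12355·8.35 + 12534·23.7 + 24461·22.3 = 945700.35.
n_{North} = 210·12355·8.35 / 945700.35 = 22.91.

22.91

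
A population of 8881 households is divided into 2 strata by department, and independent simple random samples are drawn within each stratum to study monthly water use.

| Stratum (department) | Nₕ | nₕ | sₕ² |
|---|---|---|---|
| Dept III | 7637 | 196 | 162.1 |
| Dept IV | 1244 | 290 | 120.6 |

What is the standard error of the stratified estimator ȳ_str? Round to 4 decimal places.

Var(ȳ_str) = Σₕ Wₕ²(1 − fₕ)sₕ²/nₕ with Wₕ = Nₕ/N, N = 8881.
Dept III: Wₕ = 0.85992568; term = 0.85992568²·(1 − 0.02566453)·162.1/196 = 0.59587793.
Dept IV: Wₕ = 0.14007432; term = 0.14007432²·(1 − 0.23311897)·120.6/290 = 0.0062574059.
Sum = 0.60213534.
SE = √(0.60213534) = 0.7760.

0.7760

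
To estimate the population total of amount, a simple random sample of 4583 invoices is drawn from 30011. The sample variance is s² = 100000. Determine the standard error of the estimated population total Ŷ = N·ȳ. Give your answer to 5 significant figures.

129040

Var(Ŷ) = N²·Var(ȳ) = N²·(1 − n/N)·s²/n.
f = 4583/30011 = 0.15271067; Var(ȳ) = 0.84728933·100000/4583 = 18.487657.
Var(Ŷ) = 30011² · 18.487657 = 1.6651095 × 10^10.
SE(Ŷ) = √(1.6651095 × 10^10) = 129040.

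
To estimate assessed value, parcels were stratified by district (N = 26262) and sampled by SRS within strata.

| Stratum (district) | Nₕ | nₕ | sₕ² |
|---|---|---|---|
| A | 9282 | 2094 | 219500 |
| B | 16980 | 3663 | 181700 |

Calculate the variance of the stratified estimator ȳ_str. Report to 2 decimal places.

Var(ȳ_str) = Σₕ Wₕ²(1 − fₕ)sₕ²/nₕ with Wₕ = Nₕ/N, N = 26262.
A: Wₕ = 0.35343843; term = 0.35343843²·(1 − 0.22559793)·219500/2094 = 10.140325.
B: Wₕ = 0.64656157; term = 0.64656157²·(1 − 0.21572438)·181700/3663 = 16.263219.
Sum = 26.403544.

26.40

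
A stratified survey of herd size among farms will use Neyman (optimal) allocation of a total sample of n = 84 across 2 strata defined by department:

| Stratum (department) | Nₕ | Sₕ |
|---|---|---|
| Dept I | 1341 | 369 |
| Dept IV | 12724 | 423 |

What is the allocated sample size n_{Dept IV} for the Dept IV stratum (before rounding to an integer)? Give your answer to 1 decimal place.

Neyman allocation: nₕ = n·NₕSₕ / Σⱼ NⱼSⱼ.
Σ NⱼSⱼ = 1341·369 + 12724·423 = 5.877081 × 10^6.
n_{Dept IV} = 84·12724·423 / (5.877081 × 10^6) = 76.9.

76.9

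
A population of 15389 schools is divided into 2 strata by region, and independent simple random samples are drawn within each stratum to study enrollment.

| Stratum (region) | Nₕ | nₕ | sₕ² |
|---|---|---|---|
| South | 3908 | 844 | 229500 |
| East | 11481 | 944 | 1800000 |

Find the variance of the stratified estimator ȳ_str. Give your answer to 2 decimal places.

987.79

Var(ȳ_str) = Σₕ Wₕ²(1 − fₕ)sₕ²/nₕ with Wₕ = Nₕ/N, N = 15389.
South: Wₕ = 0.25394762; term = 0.25394762²·(1 − 0.21596725)·229500/844 = 13.748736.
East: Wₕ = 0.74605238; term = 0.74605238²·(1 − 0.08222280)·1800000/944 = 974.03914.
Sum = 987.78788.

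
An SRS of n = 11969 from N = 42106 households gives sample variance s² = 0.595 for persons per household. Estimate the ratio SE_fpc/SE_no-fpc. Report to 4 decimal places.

f = n/N = 11969/42106 = 0.28425878.
SE_no-fpc = √(s²/n) = 0.0070506564; SE_fpc = √((1−f)s²/n) = 0.0059649604.
Ratio = √(1−f) = 0.84601491.

0.8460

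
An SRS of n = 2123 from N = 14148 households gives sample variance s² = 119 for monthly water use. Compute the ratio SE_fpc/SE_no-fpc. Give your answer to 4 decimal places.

f = n/N = 2123/14148 = 0.15005655.
SE_no-fpc = √(s²/n) = 0.23675463; SE_fpc = √((1−f)s²/n) = 0.21826972.
Ratio = √(1−f) = 0.92192378.

0.9219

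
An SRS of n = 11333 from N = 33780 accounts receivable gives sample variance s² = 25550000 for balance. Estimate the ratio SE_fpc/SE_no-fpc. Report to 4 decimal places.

0.8152

f = n/N = 11333/33780 = 0.33549438.
SE_no-fpc = √(s²/n) = 47.481344; SE_fpc = √((1−f)s²/n) = 38.705469.
Ratio = √(1−f) = 0.81517214.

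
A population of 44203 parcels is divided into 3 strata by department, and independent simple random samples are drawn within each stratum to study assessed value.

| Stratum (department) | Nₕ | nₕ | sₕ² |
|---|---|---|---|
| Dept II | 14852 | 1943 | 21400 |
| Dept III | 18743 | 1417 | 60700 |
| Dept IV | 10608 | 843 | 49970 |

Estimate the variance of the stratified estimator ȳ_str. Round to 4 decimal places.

Var(ȳ_str) = Σₕ Wₕ²(1 − fₕ)sₕ²/nₕ with Wₕ = Nₕ/N, N = 44203.
Dept II: Wₕ = 0.33599529; term = 0.33599529²·(1 − 0.13082413)·21400/1943 = 1.0807246.
Dept III: Wₕ = 0.42402099; term = 0.42402099²·(1 − 0.07560156)·60700/1417 = 7.1195536.
Dept IV: Wₕ = 0.23998371; term = 0.23998371²·(1 − 0.07946833)·49970/843 = 3.1425634.
Sum = 11.342842.

11.3428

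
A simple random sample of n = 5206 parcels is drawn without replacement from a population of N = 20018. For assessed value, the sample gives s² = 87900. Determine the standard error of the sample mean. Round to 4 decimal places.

Under SRS without replacement, Var(ȳ) = (1 − f)·s²/n with f = n/N = 5206/20018 = 0.26006594.
Var(ȳ) = (1 − 0.26006594)·87900/5206 = 0.73993406·16.884364 = 12.493316.
SE(ȳ) = √(12.493316) = 3.5346.

3.5346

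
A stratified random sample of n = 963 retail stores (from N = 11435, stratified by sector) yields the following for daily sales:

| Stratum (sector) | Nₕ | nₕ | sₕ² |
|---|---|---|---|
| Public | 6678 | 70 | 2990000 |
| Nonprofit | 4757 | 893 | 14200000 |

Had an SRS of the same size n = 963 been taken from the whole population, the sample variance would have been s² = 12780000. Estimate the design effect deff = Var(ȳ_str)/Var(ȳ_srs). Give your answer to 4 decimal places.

Var(ȳ_str) = Σ Wₕ²(1−fₕ)sₕ²/nₕ with Wₕ = Nₕ/11435:
  Public: (6678/11435)²·(1−70/6678)·2990000/70 = 14415.087
  Nonprofit: (4757/11435)²·(1−893/4757)·14200000/893 = 2235.2948
  → Var(ȳ_str) = 16650.382.
Var(ȳ_srs) = (1 − 963/11435)·12780000/963 = 12153.407.
deff = 16650.382 / 12153.407 = 1.3700.

1.3700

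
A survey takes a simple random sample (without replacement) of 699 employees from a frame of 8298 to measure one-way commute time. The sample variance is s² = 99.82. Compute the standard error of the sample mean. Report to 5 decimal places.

Under SRS without replacement, Var(ȳ) = (1 − f)·s²/n with f = n/N = 699/8298 = 0.08423717.
Var(ȳ) = (1 − 0.08423717)·99.82/699 = 0.91576283·0.14280401 = 0.1307746.
SE(ȳ) = √(0.1307746) = 0.36163.

0.36163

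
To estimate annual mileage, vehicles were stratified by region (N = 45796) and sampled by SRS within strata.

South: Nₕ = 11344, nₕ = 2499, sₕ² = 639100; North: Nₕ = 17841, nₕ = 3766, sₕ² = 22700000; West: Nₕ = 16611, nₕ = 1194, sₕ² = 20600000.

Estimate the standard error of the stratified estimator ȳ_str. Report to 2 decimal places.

53.30

Var(ȳ_str) = Σₕ Wₕ²(1 − fₕ)sₕ²/nₕ with Wₕ = Nₕ/N, N = 45796.
South: Wₕ = 0.24770722; term = 0.24770722²·(1 − 0.22029267)·639100/2499 = 12.235213.
North: Wₕ = 0.38957551; term = 0.38957551²·(1 − 0.21108682)·22700000/3766 = 721.70223.
West: Wₕ = 0.36271727; term = 0.36271727²·(1 − 0.07188008)·20600000/1194 = 2106.7037.
Sum = 2840.6411.
SE = √(2840.6411) = 53.30.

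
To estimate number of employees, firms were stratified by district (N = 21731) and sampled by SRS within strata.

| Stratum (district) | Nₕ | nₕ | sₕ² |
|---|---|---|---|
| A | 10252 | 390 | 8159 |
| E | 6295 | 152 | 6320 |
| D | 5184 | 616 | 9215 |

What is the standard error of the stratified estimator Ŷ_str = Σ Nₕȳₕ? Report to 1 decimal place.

Var(Ŷ_str) = Σₕ Nₕ²(1 − fₕ)sₕ²/nₕ.
A: 10252²·(1 − 390/10252)·8159/390 = 2.1151731 × 10^9.
E: 6295²·(1 − 152/6295)·6320/152 = 1.6078656 × 10^9.
D: 5184²·(1 − 616/5184)·9215/616 = 3.5424662 × 10^8.
Sum = 4.0772853 × 10^9.
SE = √(4.0772853 × 10^9) = 63853.6.

63853.6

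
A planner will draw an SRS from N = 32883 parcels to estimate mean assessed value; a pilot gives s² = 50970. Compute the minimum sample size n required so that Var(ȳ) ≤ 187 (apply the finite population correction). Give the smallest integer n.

Without fpc, n₀ = s²/D = 50970/187 = 272.5668.
With fpc, (1 − n/N)·s²/n ≤ D requires n ≥ n₀/(1 + n₀/N) = 272.5668/(1 + 272.5668/32883) = 270.3261.
Rounding up, n = 271.

271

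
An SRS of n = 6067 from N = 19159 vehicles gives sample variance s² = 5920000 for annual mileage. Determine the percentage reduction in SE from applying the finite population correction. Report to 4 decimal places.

17.3360

f = n/N = 6067/19159 = 0.31666580.
SE_no-fpc = √(s²/n) = 31.237326; SE_fpc = √((1−f)s²/n) = 25.822033.
Ratio = √(1−f) = 0.82664031. Reduction = 100·(1 − 0.82664031) = 17.3360%.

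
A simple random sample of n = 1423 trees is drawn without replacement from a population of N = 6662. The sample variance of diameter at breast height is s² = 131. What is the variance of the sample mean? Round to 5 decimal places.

Under SRS without replacement, Var(ȳ) = (1 − f)·s²/n with f = n/N = 1423/6662 = 0.21359952.
Var(ȳ) = (1 − 0.21359952)·131/1423 = 0.78640048·0.09205903 = 0.072395266.

0.07240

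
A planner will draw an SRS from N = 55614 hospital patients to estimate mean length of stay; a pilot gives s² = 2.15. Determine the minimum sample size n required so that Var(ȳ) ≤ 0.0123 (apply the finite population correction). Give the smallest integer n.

175

Without fpc, n₀ = s²/D = 2.15/0.0123 = 174.7967.
With fpc, (1 − n/N)·s²/n ≤ D requires n ≥ n₀/(1 + n₀/N) = 174.7967/(1 + 174.7967/55614) = 174.2490.
Rounding up, n = 175.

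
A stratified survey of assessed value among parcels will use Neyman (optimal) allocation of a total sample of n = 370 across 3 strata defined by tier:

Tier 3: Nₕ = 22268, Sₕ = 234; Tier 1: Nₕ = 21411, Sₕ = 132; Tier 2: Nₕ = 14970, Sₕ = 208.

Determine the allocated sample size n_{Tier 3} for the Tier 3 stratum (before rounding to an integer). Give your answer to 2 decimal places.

Neyman allocation: nₕ = n·NₕSₕ / Σⱼ NⱼSⱼ.
Σ NⱼSⱼ = 22268·234 + 21411·132 + 14970·208 = 1.1150724 × 10^7.
n_{Tier 3} = 370·22268·234 / (1.1150724 × 10^7) = 172.90.

172.90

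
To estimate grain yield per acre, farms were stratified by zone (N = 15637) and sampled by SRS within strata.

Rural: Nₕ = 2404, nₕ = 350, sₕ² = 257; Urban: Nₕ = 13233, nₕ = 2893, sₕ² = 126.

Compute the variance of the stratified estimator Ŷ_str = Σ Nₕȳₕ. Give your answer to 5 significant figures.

Var(Ŷ_str) = Σₕ Nₕ²(1 − fₕ)sₕ²/nₕ.
Rural: 2404²·(1 − 350/2404)·257/350 = 3.6257677 × 10^6.
Urban: 13233²·(1 − 2893/13233)·126/2893 = 5.9593784 × 10^6.
Sum = 9.5851461 × 10^6.

9.5851 × 10^6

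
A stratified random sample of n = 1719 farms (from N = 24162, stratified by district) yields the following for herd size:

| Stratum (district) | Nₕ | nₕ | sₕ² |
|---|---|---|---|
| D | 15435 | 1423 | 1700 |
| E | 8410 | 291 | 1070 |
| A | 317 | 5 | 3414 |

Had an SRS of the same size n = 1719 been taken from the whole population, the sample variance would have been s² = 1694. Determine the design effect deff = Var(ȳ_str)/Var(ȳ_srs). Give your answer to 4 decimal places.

1.0797

Var(ȳ_str) = Σ Wₕ²(1−fₕ)sₕ²/nₕ with Wₕ = Nₕ/24162:
  D: (15435/24162)²·(1−1423/15435)·1700/1423 = 0.44257311
  E: (8410/24162)²·(1−291/8410)·1070/291 = 0.43005457
  A: (317/24162)²·(1−5/317)·3414/5 = 0.11567556
  → Var(ȳ_str) = 0.98830324.
Var(ȳ_srs) = (1 − 1719/24162)·1694/1719 = 0.91534657.
deff = 0.98830324 / 0.91534657 = 1.0797.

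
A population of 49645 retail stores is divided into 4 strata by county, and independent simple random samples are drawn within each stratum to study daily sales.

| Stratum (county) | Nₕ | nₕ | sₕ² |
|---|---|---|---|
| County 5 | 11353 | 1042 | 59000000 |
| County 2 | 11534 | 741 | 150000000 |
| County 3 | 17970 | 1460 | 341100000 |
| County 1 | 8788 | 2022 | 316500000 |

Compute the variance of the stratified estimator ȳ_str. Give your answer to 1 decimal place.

Var(ȳ_str) = Σₕ Wₕ²(1 − fₕ)sₕ²/nₕ with Wₕ = Nₕ/N, N = 49645.
County 5: Wₕ = 0.22868365; term = 0.22868365²·(1 − 0.09178191)·59000000/1042 = 2689.3337.
County 2: Wₕ = 0.23232954; term = 0.23232954²·(1 − 0.06424484)·150000000/741 = 10224.549.
County 3: Wₕ = 0.36196999; term = 0.36196999²·(1 − 0.08124652)·341100000/1460 = 28123.734.
County 1: Wₕ = 0.17701682; term = 0.17701682²·(1 − 0.23008648)·316500000/2022 = 3776.2747.
Sum = 44813.891.

44813.9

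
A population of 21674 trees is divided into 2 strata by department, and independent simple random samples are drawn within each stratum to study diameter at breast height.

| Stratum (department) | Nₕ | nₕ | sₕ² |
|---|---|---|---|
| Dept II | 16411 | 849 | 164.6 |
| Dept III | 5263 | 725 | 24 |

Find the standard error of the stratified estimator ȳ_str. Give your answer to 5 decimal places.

Var(ȳ_str) = Σₕ Wₕ²(1 − fₕ)sₕ²/nₕ with Wₕ = Nₕ/N, N = 21674.
Dept II: Wₕ = 0.75717449; term = 0.75717449²·(1 − 0.05173359)·164.6/849 = 0.10540093.
Dept III: Wₕ = 0.24282551; term = 0.24282551²·(1 − 0.13775413)·24/725 = 0.0016830343.
Sum = 0.10708396.
SE = √(0.10708396) = 0.32724.

0.32724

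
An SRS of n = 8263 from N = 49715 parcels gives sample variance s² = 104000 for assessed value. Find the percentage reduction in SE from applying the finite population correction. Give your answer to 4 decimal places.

8.6878

f = n/N = 8263/49715 = 0.16620738.
SE_no-fpc = √(s²/n) = 3.5477074; SE_fpc = √((1−f)s²/n) = 3.2394913.
Ratio = √(1−f) = 0.91312246. Reduction = 100·(1 − 0.91312246) = 8.6878%.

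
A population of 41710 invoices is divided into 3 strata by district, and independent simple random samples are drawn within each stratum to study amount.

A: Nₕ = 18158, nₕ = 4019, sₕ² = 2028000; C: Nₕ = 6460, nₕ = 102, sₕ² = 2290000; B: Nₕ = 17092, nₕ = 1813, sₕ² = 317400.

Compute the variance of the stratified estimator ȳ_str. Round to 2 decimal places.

630.78

Var(ȳ_str) = Σₕ Wₕ²(1 − fₕ)sₕ²/nₕ with Wₕ = Nₕ/N, N = 41710.
A: Wₕ = 0.43533925; term = 0.43533925²·(1 − 0.22133495)·2028000/4019 = 74.465699.
C: Wₕ = 0.15487893; term = 0.15487893²·(1 − 0.01578947)·2290000/102 = 530.03918.
B: Wₕ = 0.40978183; term = 0.40978183²·(1 − 0.10607302)·317400/1813 = 26.279467.
Sum = 630.78435.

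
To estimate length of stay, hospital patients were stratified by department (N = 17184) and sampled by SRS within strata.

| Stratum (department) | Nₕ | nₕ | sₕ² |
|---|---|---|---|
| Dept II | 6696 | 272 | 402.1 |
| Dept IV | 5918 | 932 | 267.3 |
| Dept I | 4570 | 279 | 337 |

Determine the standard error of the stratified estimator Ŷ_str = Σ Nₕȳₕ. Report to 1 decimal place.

Var(Ŷ_str) = Σₕ Nₕ²(1 − fₕ)sₕ²/nₕ.
Dept II: 6696²·(1 − 272/6696)·402.1/272 = 6.3589608 × 10^7.
Dept IV: 5918²·(1 − 932/5918)·267.3/932 = 8.462726 × 10^6.
Dept I: 4570²·(1 − 279/4570)·337/279 = 2.3686474 × 10^7.
Sum = 9.5738808 × 10^7.
SE = √(9.5738808 × 10^7) = 9784.6.

9784.6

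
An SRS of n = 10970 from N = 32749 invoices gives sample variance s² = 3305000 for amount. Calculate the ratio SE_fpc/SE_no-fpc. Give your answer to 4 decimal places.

0.8155

f = n/N = 10970/32749 = 0.33497206.
SE_no-fpc = √(s²/n) = 17.35731; SE_fpc = √((1−f)s²/n) = 14.154755.
Ratio = √(1−f) = 0.81549245.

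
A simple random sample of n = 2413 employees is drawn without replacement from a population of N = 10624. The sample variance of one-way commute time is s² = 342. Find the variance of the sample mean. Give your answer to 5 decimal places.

0.10954

Under SRS without replacement, Var(ȳ) = (1 − f)·s²/n with f = n/N = 2413/10624 = 0.22712726.
Var(ȳ) = (1 − 0.22712726)·342/2413 = 0.77287274·0.14173228 = 0.10954102.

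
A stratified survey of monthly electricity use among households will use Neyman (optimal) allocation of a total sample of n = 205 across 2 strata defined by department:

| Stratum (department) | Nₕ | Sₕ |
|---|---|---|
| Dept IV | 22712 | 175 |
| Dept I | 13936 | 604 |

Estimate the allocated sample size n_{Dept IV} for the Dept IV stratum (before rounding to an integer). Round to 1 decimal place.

65.8

Neyman allocation: nₕ = n·NₕSₕ / Σⱼ NⱼSⱼ.
Σ NⱼSⱼ = 22712·175 + 13936·604 = 1.2391944 × 10^7.
n_{Dept IV} = 205·22712·175 / (1.2391944 × 10^7) = 65.8.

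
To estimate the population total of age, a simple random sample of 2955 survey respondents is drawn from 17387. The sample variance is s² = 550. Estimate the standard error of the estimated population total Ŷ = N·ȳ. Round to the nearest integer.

6834

Var(Ŷ) = N²·Var(ȳ) = N²·(1 − n/N)·s²/n.
f = 2955/17387 = 0.16995456; Var(ȳ) = 0.83004544·550/2955 = 0.15449238.
Var(Ŷ) = 17387² · 0.15449238 = 4.6704247 × 10^7.
SE(Ŷ) = √(4.6704247 × 10^7) = 6834.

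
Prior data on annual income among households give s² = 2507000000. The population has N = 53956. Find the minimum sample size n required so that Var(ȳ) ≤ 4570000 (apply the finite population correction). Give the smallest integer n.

Without fpc, n₀ = s²/D = 2507000000/4570000 = 548.5777.
With fpc, (1 − n/N)·s²/n ≤ D requires n ≥ n₀/(1 + n₀/N) = 548.5777/(1 + 548.5777/53956) = 543.0564.
Rounding up, n = 544.

544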